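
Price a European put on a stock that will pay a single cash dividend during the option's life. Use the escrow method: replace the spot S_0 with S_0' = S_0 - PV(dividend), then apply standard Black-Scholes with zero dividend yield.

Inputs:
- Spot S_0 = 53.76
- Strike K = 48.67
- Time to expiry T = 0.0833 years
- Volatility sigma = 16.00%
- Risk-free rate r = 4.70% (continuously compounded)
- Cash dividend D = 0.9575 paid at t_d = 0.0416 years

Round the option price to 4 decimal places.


PV(D) = D * exp(-r * t_d) = 0.9575 * 0.99804671 = 0.95562972
S_0' = S_0 - PV(D) = 53.7600 - 0.95562972 = 52.80437028
d1 = (ln(S_0'/K) + (r + sigma^2/2)*T) / (sigma*sqrt(T)) = 1.87342472
d2 = d1 - sigma*sqrt(T) = 1.82724594
exp(-rT) = 0.99609255
N(-d1) = 0.03050488; N(-d2) = 0.03383140
P = K * exp(-rT) * N(-d2) - S_0' * N(-d1) = 48.6700 * 0.99609255 * 0.03383140 - 52.80437028 * 0.03050488 = 0.0293

Answer: Price = 0.0293


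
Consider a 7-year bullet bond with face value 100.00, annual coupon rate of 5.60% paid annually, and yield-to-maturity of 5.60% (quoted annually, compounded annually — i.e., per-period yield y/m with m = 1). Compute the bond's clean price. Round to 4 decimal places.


Coupon per period c = face * coupon_rate / m = 5.600000
Periods per year m = 1; per-period yield y/m = 0.056000
Number of cashflows N = 7
Cashflows (t years, CF_t, discount factor 1/(1+y/m)^(m*t), PV):
  t = 1.0000: CF_t = 5.600000, DF = 0.946970, PV = 5.303030
  t = 2.0000: CF_t = 5.600000, DF = 0.896752, PV = 5.021809
  t = 3.0000: CF_t = 5.600000, DF = 0.849197, PV = 4.755501
  t = 4.0000: CF_t = 5.600000, DF = 0.804163, PV = 4.503315
  t = 5.0000: CF_t = 5.600000, DF = 0.761518, PV = 4.264503
  t = 6.0000: CF_t = 5.600000, DF = 0.721135, PV = 4.038355
  t = 7.0000: CF_t = 105.600000, DF = 0.682893, PV = 72.113486
Price P = sum_t PV_t = 100.000000

Answer: Price = 100.0000


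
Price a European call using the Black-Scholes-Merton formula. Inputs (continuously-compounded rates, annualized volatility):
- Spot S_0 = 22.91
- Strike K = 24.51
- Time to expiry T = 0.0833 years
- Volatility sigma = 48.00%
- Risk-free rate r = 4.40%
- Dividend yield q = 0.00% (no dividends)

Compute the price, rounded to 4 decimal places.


d1 = (ln(S/K) + (r - q + 0.5*sigma^2) * T) / (sigma * sqrt(T)) = -0.39156757
d2 = d1 - sigma * sqrt(T) = -0.53010392
exp(-rT) = 0.99634151; exp(-qT) = 1.00000000
C = S_0 * exp(-qT) * N(d1) - K * exp(-rT) * N(d2)
N(d1) = 0.34768888; N(d2) = 0.29801994
C = 22.9100 * 1.00000000 * 0.34768888 - 24.5100 * 0.99634151 * 0.29801994 = 0.6878

Answer: Price = 0.6878


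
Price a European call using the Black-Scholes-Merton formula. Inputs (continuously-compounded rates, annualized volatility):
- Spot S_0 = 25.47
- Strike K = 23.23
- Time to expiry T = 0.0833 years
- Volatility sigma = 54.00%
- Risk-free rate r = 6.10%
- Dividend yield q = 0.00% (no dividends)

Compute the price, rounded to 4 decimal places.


Answer: Price = 2.9708

Derivation:
d1 = (ln(S/K) + (r - q + 0.5*sigma^2) * T) / (sigma * sqrt(T)) = 0.70119219
d2 = d1 - sigma * sqrt(T) = 0.54533880
exp(-rT) = 0.99493159; exp(-qT) = 1.00000000
C = S_0 * exp(-qT) * N(d1) - K * exp(-rT) * N(d2)
N(d1) = 0.75840846; N(d2) = 0.70723974
C = 25.4700 * 1.00000000 * 0.75840846 - 23.2300 * 0.99493159 * 0.70723974 = 2.9708


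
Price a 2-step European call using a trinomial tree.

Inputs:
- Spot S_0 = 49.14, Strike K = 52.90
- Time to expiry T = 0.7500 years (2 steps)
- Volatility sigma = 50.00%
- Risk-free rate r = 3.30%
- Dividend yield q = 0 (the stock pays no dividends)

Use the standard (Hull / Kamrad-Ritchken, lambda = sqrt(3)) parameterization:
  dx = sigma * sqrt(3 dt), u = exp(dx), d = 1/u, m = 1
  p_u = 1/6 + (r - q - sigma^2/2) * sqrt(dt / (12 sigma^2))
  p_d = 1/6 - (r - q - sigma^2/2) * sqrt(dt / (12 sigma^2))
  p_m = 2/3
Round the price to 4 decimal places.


Answer: Price = V(0,0) = 6.9042

Derivation:
dt = T/N = 0.375000; dx = sigma*sqrt(3*dt) = 0.530330
u = exp(dx) = 1.699493; d = 1/u = 0.588411
p_u = 0.134140, p_m = 0.666667, p_d = 0.199194
Discount per step: exp(-r*dt) = 0.987701
Stock lattice S(k, j) with j the centered position index:
  k=0: S(0,+0) = 49.1400
  k=1: S(1,-1) = 28.9145; S(1,+0) = 49.1400; S(1,+1) = 83.5131
  k=2: S(2,-2) = 17.0136; S(2,-1) = 28.9145; S(2,+0) = 49.1400; S(2,+1) = 83.5131; S(2,+2) = 141.9299
Terminal payoffs V(N, j) = max(S_T - K, 0):
  V(2,-2) = 0.000000; V(2,-1) = 0.000000; V(2,+0) = 0.000000; V(2,+1) = 30.613096; V(2,+2) = 89.029938
Backward induction: V(k, j) = exp(-r*dt) * [p_u * V(k+1, j+1) + p_m * V(k+1, j) + p_d * V(k+1, j-1)]
  V(1,-1) = exp(-r*dt) * [p_u*0.000000 + p_m*0.000000 + p_d*0.000000] = 0.000000
  V(1,+0) = exp(-r*dt) * [p_u*30.613096 + p_m*0.000000 + p_d*0.000000] = 4.055929
  V(1,+1) = exp(-r*dt) * [p_u*89.029938 + p_m*30.613096 + p_d*0.000000] = 31.953305
  V(0,+0) = exp(-r*dt) * [p_u*31.953305 + p_m*4.055929 + p_d*0.000000] = 6.904191


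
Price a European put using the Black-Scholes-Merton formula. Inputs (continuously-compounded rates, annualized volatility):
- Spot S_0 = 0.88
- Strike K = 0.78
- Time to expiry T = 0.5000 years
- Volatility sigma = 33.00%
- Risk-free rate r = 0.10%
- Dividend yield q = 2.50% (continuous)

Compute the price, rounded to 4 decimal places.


d1 = (ln(S/K) + (r - q + 0.5*sigma^2) * T) / (sigma * sqrt(T)) = 0.58219739
d2 = d1 - sigma * sqrt(T) = 0.34885215
exp(-rT) = 0.99950012; exp(-qT) = 0.98757780
P = K * exp(-rT) * N(-d2) - S_0 * exp(-qT) * N(-d1)
N(-d1) = 0.28021687; N(-d2) = 0.36360016
P = 0.7800 * 0.99950012 * 0.36360016 - 0.8800 * 0.98757780 * 0.28021687 = 0.0399

Answer: Price = 0.0399


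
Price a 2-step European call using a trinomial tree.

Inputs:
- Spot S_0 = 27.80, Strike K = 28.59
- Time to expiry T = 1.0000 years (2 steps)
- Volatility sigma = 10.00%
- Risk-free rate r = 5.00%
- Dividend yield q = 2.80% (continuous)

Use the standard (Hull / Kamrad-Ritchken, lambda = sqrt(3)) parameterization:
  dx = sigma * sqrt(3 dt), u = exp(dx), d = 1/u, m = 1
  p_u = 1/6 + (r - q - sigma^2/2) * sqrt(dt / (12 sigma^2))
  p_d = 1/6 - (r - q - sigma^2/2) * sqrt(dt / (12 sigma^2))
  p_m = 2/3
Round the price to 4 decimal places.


dt = T/N = 0.500000; dx = sigma*sqrt(3*dt) = 0.122474
u = exp(dx) = 1.130290; d = 1/u = 0.884728
p_u = 0.201368, p_m = 0.666667, p_d = 0.131966
Discount per step: exp(-r*dt) = 0.975310
Stock lattice S(k, j) with j the centered position index:
  k=0: S(0,+0) = 27.8000
  k=1: S(1,-1) = 24.5955; S(1,+0) = 27.8000; S(1,+1) = 31.4221
  k=2: S(2,-2) = 21.7603; S(2,-1) = 24.5955; S(2,+0) = 27.8000; S(2,+1) = 31.4221; S(2,+2) = 35.5161
Terminal payoffs V(N, j) = max(S_T - K, 0):
  V(2,-2) = 0.000000; V(2,-1) = 0.000000; V(2,+0) = 0.000000; V(2,+1) = 2.832070; V(2,+2) = 6.926060
Backward induction: V(k, j) = exp(-r*dt) * [p_u * V(k+1, j+1) + p_m * V(k+1, j) + p_d * V(k+1, j-1)]
  V(1,-1) = exp(-r*dt) * [p_u*0.000000 + p_m*0.000000 + p_d*0.000000] = 0.000000
  V(1,+0) = exp(-r*dt) * [p_u*2.832070 + p_m*0.000000 + p_d*0.000000] = 0.556207
  V(1,+1) = exp(-r*dt) * [p_u*6.926060 + p_m*2.832070 + p_d*0.000000] = 3.201681
  V(0,+0) = exp(-r*dt) * [p_u*3.201681 + p_m*0.556207 + p_d*0.000000] = 0.990447

Answer: Price = V(0,0) = 0.9904


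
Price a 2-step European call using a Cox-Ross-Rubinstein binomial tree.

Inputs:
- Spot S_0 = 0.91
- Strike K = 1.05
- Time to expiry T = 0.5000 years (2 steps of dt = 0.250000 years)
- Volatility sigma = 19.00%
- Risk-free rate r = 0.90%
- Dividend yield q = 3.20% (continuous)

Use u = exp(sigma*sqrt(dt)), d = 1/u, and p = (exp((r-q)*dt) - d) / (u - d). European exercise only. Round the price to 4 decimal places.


dt = T/N = 0.250000
u = exp(sigma*sqrt(dt)) = 1.099659; d = 1/u = 0.909373
p = (exp((r-q)*dt) - d) / (u - d) = 0.446137
Discount per step: exp(-r*dt) = 0.997753
Stock lattice S(k, i) with i counting down-moves:
  k=0: S(0,0) = 0.9100
  k=1: S(1,0) = 1.0007; S(1,1) = 0.8275
  k=2: S(2,0) = 1.1004; S(2,1) = 0.9100; S(2,2) = 0.7525
Terminal payoffs V(N, i) = max(S_T - K, 0):
  V(2,0) = 0.050417; V(2,1) = 0.000000; V(2,2) = 0.000000
Backward induction: V(k, i) = exp(-r*dt) * [p * V(k+1, i) + (1-p) * V(k+1, i+1)].
  V(1,0) = exp(-r*dt) * [p*0.050417 + (1-p)*0.000000] = 0.022442
  V(1,1) = exp(-r*dt) * [p*0.000000 + (1-p)*0.000000] = 0.000000
  V(0,0) = exp(-r*dt) * [p*0.022442 + (1-p)*0.000000] = 0.009990

Answer: Price = V(0,0) = 0.0100


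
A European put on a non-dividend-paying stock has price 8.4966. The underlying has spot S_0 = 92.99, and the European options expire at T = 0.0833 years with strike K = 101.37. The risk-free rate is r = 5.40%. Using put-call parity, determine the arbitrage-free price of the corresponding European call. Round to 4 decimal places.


Answer: Call price = 0.5716

Derivation:
Put-call parity: C - P = S_0 * exp(-qT) - K * exp(-rT).
S_0 * exp(-qT) = 92.9900 * 1.00000000 = 92.99000000
K * exp(-rT) = 101.3700 * 0.99551190 = 100.91504148
C = P + S*exp(-qT) - K*exp(-rT)
C = 8.4966 + 92.99000000 - 100.91504148 = 0.5716


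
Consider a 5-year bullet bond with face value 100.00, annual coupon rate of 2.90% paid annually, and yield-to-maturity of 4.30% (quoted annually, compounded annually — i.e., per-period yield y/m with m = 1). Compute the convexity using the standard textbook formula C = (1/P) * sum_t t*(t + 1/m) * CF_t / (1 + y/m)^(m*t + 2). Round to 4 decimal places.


Coupon per period c = face * coupon_rate / m = 2.900000
Periods per year m = 1; per-period yield y/m = 0.043000
Number of cashflows N = 5
Cashflows (t years, CF_t, discount factor 1/(1+y/m)^(m*t), PV):
  t = 1.0000: CF_t = 2.900000, DF = 0.958773, PV = 2.780441
  t = 2.0000: CF_t = 2.900000, DF = 0.919245, PV = 2.665811
  t = 3.0000: CF_t = 2.900000, DF = 0.881347, PV = 2.555907
  t = 4.0000: CF_t = 2.900000, DF = 0.845012, PV = 2.450534
  t = 5.0000: CF_t = 102.900000, DF = 0.810174, PV = 83.366935
Price P = sum_t PV_t = 93.819628
Convexity numerator sum_t t*(t + 1/m) * CF_t / (1+y/m)^(m*t + 2):
  t = 1.0000: term = 5.111814
  t = 2.0000: term = 14.703205
  t = 3.0000: term = 28.194065
  t = 4.0000: term = 45.052837
  t = 5.0000: term = 2299.039699
Convexity = (1/P) * sum = 2392.101620 / 93.819628 = 25.496814

Answer: Convexity = 25.4968


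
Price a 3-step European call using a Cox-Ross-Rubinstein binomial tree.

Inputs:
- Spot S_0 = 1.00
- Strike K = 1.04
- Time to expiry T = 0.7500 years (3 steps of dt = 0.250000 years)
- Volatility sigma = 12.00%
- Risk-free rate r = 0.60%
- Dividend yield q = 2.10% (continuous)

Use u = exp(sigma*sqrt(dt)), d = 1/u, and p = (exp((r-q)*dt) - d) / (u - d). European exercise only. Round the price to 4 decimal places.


Answer: Price = V(0,0) = 0.0220

Derivation:
dt = T/N = 0.250000
u = exp(sigma*sqrt(dt)) = 1.061837; d = 1/u = 0.941765
p = (exp((r-q)*dt) - d) / (u - d) = 0.453832
Discount per step: exp(-r*dt) = 0.998501
Stock lattice S(k, i) with i counting down-moves:
  k=0: S(0,0) = 1.0000
  k=1: S(1,0) = 1.0618; S(1,1) = 0.9418
  k=2: S(2,0) = 1.1275; S(2,1) = 1.0000; S(2,2) = 0.8869
  k=3: S(3,0) = 1.1972; S(3,1) = 1.0618; S(3,2) = 0.9418; S(3,3) = 0.8353
Terminal payoffs V(N, i) = max(S_T - K, 0):
  V(3,0) = 0.157217; V(3,1) = 0.021837; V(3,2) = 0.000000; V(3,3) = 0.000000
Backward induction: V(k, i) = exp(-r*dt) * [p * V(k+1, i) + (1-p) * V(k+1, i+1)].
  V(2,0) = exp(-r*dt) * [p*0.157217 + (1-p)*0.021837] = 0.083152
  V(2,1) = exp(-r*dt) * [p*0.021837 + (1-p)*0.000000] = 0.009895
  V(2,2) = exp(-r*dt) * [p*0.000000 + (1-p)*0.000000] = 0.000000
  V(1,0) = exp(-r*dt) * [p*0.083152 + (1-p)*0.009895] = 0.043077
  V(1,1) = exp(-r*dt) * [p*0.009895 + (1-p)*0.000000] = 0.004484
  V(0,0) = exp(-r*dt) * [p*0.043077 + (1-p)*0.004484] = 0.021966


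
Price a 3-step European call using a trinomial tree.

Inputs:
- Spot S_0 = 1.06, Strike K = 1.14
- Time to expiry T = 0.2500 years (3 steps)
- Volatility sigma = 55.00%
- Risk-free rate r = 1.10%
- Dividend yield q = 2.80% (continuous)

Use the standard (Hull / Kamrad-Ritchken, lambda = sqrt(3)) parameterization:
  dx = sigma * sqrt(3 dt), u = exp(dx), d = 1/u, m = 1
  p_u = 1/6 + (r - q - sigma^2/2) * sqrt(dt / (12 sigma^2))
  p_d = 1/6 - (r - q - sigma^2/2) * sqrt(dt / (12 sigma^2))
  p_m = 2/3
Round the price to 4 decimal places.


Answer: Price = V(0,0) = 0.0822

Derivation:
dt = T/N = 0.083333; dx = sigma*sqrt(3*dt) = 0.275000
u = exp(dx) = 1.316531; d = 1/u = 0.759572
p_u = 0.141174, p_m = 0.666667, p_d = 0.192159
Discount per step: exp(-r*dt) = 0.999084
Stock lattice S(k, j) with j the centered position index:
  k=0: S(0,+0) = 1.0600
  k=1: S(1,-1) = 0.8051; S(1,+0) = 1.0600; S(1,+1) = 1.3955
  k=2: S(2,-2) = 0.6116; S(2,-1) = 0.8051; S(2,+0) = 1.0600; S(2,+1) = 1.3955; S(2,+2) = 1.8372
  k=3: S(3,-3) = 0.4645; S(3,-2) = 0.6116; S(3,-1) = 0.8051; S(3,+0) = 1.0600; S(3,+1) = 1.3955; S(3,+2) = 1.8372; S(3,+3) = 2.4188
Terminal payoffs V(N, j) = max(S_T - K, 0):
  V(3,-3) = 0.000000; V(3,-2) = 0.000000; V(3,-1) = 0.000000; V(3,+0) = 0.000000; V(3,+1) = 0.255523; V(3,+2) = 0.697248; V(3,+3) = 1.278794
Backward induction: V(k, j) = exp(-r*dt) * [p_u * V(k+1, j+1) + p_m * V(k+1, j) + p_d * V(k+1, j-1)]
  V(2,-2) = exp(-r*dt) * [p_u*0.000000 + p_m*0.000000 + p_d*0.000000] = 0.000000
  V(2,-1) = exp(-r*dt) * [p_u*0.000000 + p_m*0.000000 + p_d*0.000000] = 0.000000
  V(2,+0) = exp(-r*dt) * [p_u*0.255523 + p_m*0.000000 + p_d*0.000000] = 0.036040
  V(2,+1) = exp(-r*dt) * [p_u*0.697248 + p_m*0.255523 + p_d*0.000000] = 0.268536
  V(2,+2) = exp(-r*dt) * [p_u*1.278794 + p_m*0.697248 + p_d*0.255523] = 0.693830
  V(1,-1) = exp(-r*dt) * [p_u*0.036040 + p_m*0.000000 + p_d*0.000000] = 0.005083
  V(1,+0) = exp(-r*dt) * [p_u*0.268536 + p_m*0.036040 + p_d*0.000000] = 0.061880
  V(1,+1) = exp(-r*dt) * [p_u*0.693830 + p_m*0.268536 + p_d*0.036040] = 0.283640
  V(0,+0) = exp(-r*dt) * [p_u*0.283640 + p_m*0.061880 + p_d*0.005083] = 0.082198


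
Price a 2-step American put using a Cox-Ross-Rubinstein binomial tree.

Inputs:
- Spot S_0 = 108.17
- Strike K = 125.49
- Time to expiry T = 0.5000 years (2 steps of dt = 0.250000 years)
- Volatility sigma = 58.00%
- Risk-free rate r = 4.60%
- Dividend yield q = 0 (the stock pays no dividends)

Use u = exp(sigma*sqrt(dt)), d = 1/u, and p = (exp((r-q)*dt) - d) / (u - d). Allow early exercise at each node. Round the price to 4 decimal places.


dt = T/N = 0.250000
u = exp(sigma*sqrt(dt)) = 1.336427; d = 1/u = 0.748264
p = (exp((r-q)*dt) - d) / (u - d) = 0.447669
Discount per step: exp(-r*dt) = 0.988566
Stock lattice S(k, i) with i counting down-moves:
  k=0: S(0,0) = 108.1700
  k=1: S(1,0) = 144.5614; S(1,1) = 80.9397
  k=2: S(2,0) = 193.1958; S(2,1) = 108.1700; S(2,2) = 60.5642
Terminal payoffs V(N, i) = max(K - S_T, 0):
  V(2,0) = 0.000000; V(2,1) = 17.320000; V(2,2) = 64.925794
Backward induction: V(k, i) = exp(-r*dt) * [p * V(k+1, i) + (1-p) * V(k+1, i+1)]; then take max(V_cont, immediate exercise) for American.
  V(1,0) = exp(-r*dt) * [p*0.000000 + (1-p)*17.320000] = 9.456988; exercise = 0.000000; V(1,0) = max -> 9.456988
  V(1,1) = exp(-r*dt) * [p*17.320000 + (1-p)*64.925794] = 43.115461; exercise = 44.550330; V(1,1) = max -> 44.550330
  V(0,0) = exp(-r*dt) * [p*9.456988 + (1-p)*44.550330] = 28.510364; exercise = 17.320000; V(0,0) = max -> 28.510364

Answer: Price = V(0,0) = 28.5104


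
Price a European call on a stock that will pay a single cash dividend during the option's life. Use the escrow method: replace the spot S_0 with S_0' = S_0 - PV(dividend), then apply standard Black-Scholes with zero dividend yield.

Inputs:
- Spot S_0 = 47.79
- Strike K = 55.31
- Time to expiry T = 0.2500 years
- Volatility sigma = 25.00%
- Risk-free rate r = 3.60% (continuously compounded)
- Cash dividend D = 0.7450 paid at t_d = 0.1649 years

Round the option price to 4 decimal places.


PV(D) = D * exp(-r * t_d) = 0.7450 * 0.99408119 = 0.74059048
S_0' = S_0 - PV(D) = 47.7900 - 0.74059048 = 47.04940952
d1 = (ln(S_0'/K) + (r + sigma^2/2)*T) / (sigma*sqrt(T)) = -1.15954327
d2 = d1 - sigma*sqrt(T) = -1.28454327
exp(-rT) = 0.99104038
N(d1) = 0.12311741; N(d2) = 0.09947597
C = S_0' * N(d1) - K * exp(-rT) * N(d2) = 47.04940952 * 0.12311741 - 55.3100 * 0.99104038 * 0.09947597 = 0.3399

Answer: Price = 0.3399


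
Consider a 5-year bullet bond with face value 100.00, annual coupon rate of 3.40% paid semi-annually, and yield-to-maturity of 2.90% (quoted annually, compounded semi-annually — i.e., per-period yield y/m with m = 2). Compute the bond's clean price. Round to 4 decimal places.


Answer: Price = 102.3117

Derivation:
Coupon per period c = face * coupon_rate / m = 1.700000
Periods per year m = 2; per-period yield y/m = 0.014500
Number of cashflows N = 10
Cashflows (t years, CF_t, discount factor 1/(1+y/m)^(m*t), PV):
  t = 0.5000: CF_t = 1.700000, DF = 0.985707, PV = 1.675702
  t = 1.0000: CF_t = 1.700000, DF = 0.971619, PV = 1.651752
  t = 1.5000: CF_t = 1.700000, DF = 0.957732, PV = 1.628144
  t = 2.0000: CF_t = 1.700000, DF = 0.944043, PV = 1.604873
  t = 2.5000: CF_t = 1.700000, DF = 0.930550, PV = 1.581935
  t = 3.0000: CF_t = 1.700000, DF = 0.917250, PV = 1.559325
  t = 3.5000: CF_t = 1.700000, DF = 0.904140, PV = 1.537038
  t = 4.0000: CF_t = 1.700000, DF = 0.891217, PV = 1.515069
  t = 4.5000: CF_t = 1.700000, DF = 0.878479, PV = 1.493415
  t = 5.0000: CF_t = 101.700000, DF = 0.865923, PV = 88.064412
Price P = sum_t PV_t = 102.311665


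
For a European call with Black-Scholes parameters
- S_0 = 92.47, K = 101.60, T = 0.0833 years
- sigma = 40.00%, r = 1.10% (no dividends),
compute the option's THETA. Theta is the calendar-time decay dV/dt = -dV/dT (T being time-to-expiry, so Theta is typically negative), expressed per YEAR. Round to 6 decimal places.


Answer: Theta = -19.513000

Derivation:
d1 = -0.7499458575; d2 = -0.8653928150
phi(d1) = 0.3011496602; exp(-qT) = 1.0000000000; exp(-rT) = 0.9990841197
Theta = -S*exp(-qT)*phi(d1)*sigma/(2*sqrt(T)) - r*K*exp(-rT)*N(d2) + q*S*exp(-qT)*N(d1)
N(d1) = 0.2266436570; N(d2) = 0.1934116116; sqrt(T) = 0.2886173938
Term 1 = -92.4700 * 1.0000000000 * 0.3011496602 * 0.4000 / (2 * 0.2886173938) = -19.2970414652
Term 2 = -0.0110 * 101.6000 * 0.9990841197 * 0.1934116116 = -0.2159588434
Term 3 = 0 (no dividend yield, q = 0)
Theta = -19.2970414652 + (-0.2159588434) + (0.0000000000) = -19.513000


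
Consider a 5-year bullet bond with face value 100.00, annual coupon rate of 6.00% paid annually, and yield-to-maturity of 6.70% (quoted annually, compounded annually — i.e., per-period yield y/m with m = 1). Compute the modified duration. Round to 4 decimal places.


Answer: Modified duration = 4.1763

Derivation:
Coupon per period c = face * coupon_rate / m = 6.000000
Periods per year m = 1; per-period yield y/m = 0.067000
Number of cashflows N = 5
Cashflows (t years, CF_t, discount factor 1/(1+y/m)^(m*t), PV):
  t = 1.0000: CF_t = 6.000000, DF = 0.937207, PV = 5.623243
  t = 2.0000: CF_t = 6.000000, DF = 0.878357, PV = 5.270143
  t = 3.0000: CF_t = 6.000000, DF = 0.823203, PV = 4.939216
  t = 4.0000: CF_t = 6.000000, DF = 0.771511, PV = 4.629068
  t = 5.0000: CF_t = 106.000000, DF = 0.723066, PV = 76.644989
Price P = sum_t PV_t = 97.106659
First compute Macaulay numerator sum_t t * PV_t:
  t * PV_t at t = 1.0000: 5.623243
  t * PV_t at t = 2.0000: 10.540286
  t * PV_t at t = 3.0000: 14.817647
  t * PV_t at t = 4.0000: 18.516273
  t * PV_t at t = 5.0000: 383.224947
Macaulay duration D = 432.722395 / 97.106659 = 4.456156
Modified duration = D / (1 + y/m) = 4.456156 / (1 + 0.067000) = 4.176341


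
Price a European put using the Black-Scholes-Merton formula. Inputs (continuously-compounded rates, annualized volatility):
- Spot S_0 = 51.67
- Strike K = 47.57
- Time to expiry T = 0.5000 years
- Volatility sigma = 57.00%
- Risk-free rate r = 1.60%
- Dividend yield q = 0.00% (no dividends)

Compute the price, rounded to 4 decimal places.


Answer: Price = 5.8512

Derivation:
d1 = (ln(S/K) + (r - q + 0.5*sigma^2) * T) / (sigma * sqrt(T)) = 0.42649712
d2 = d1 - sigma * sqrt(T) = 0.02344625
exp(-rT) = 0.99203191; exp(-qT) = 1.00000000
P = K * exp(-rT) * N(-d2) - S_0 * exp(-qT) * N(-d1)
N(-d1) = 0.33487282; N(-d2) = 0.49064716
P = 47.5700 * 0.99203191 * 0.49064716 - 51.6700 * 1.00000000 * 0.33487282 = 5.8512


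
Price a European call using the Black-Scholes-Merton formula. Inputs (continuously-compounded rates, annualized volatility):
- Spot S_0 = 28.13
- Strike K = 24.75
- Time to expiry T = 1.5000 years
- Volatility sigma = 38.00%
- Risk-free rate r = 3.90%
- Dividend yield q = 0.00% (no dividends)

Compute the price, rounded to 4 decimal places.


Answer: Price = 7.4961

Derivation:
d1 = (ln(S/K) + (r - q + 0.5*sigma^2) * T) / (sigma * sqrt(T)) = 0.63345338
d2 = d1 - sigma * sqrt(T) = 0.16805032
exp(-rT) = 0.94317824; exp(-qT) = 1.00000000
C = S_0 * exp(-qT) * N(d1) - K * exp(-rT) * N(d2)
N(d1) = 0.73678119; N(d2) = 0.56672816
C = 28.1300 * 1.00000000 * 0.73678119 - 24.7500 * 0.94317824 * 0.56672816 = 7.4961


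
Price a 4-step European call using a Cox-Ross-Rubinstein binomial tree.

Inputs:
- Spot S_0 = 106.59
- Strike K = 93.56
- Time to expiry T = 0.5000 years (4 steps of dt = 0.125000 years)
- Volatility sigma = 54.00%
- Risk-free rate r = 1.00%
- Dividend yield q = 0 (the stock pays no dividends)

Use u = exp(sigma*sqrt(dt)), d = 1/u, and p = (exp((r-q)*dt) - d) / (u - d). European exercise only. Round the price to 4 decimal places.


dt = T/N = 0.125000
u = exp(sigma*sqrt(dt)) = 1.210361; d = 1/u = 0.826200
p = (exp((r-q)*dt) - d) / (u - d) = 0.455671
Discount per step: exp(-r*dt) = 0.998751
Stock lattice S(k, i) with i counting down-moves:
  k=0: S(0,0) = 106.5900
  k=1: S(1,0) = 129.0124; S(1,1) = 88.0646
  k=2: S(2,0) = 156.1516; S(2,1) = 106.5900; S(2,2) = 72.7590
  k=3: S(3,0) = 188.9998; S(3,1) = 129.0124; S(3,2) = 88.0646; S(3,3) = 60.1134
  k=4: S(4,0) = 228.7581; S(4,1) = 156.1516; S(4,2) = 106.5900; S(4,3) = 72.7590; S(4,4) = 49.6657
Terminal payoffs V(N, i) = max(S_T - K, 0):
  V(4,0) = 135.198079; V(4,1) = 62.591605; V(4,2) = 13.030000; V(4,3) = 0.000000; V(4,4) = 0.000000
Backward induction: V(k, i) = exp(-r*dt) * [p * V(k+1, i) + (1-p) * V(k+1, i+1)].
  V(3,0) = exp(-r*dt) * [p*135.198079 + (1-p)*62.591605] = 95.556721
  V(3,1) = exp(-r*dt) * [p*62.591605 + (1-p)*13.030000] = 35.569278
  V(3,2) = exp(-r*dt) * [p*13.030000 + (1-p)*0.000000] = 5.929971
  V(3,3) = exp(-r*dt) * [p*0.000000 + (1-p)*0.000000] = 0.000000
  V(2,0) = exp(-r*dt) * [p*95.556721 + (1-p)*35.569278] = 62.825213
  V(2,1) = exp(-r*dt) * [p*35.569278 + (1-p)*5.929971] = 19.411453
  V(2,2) = exp(-r*dt) * [p*5.929971 + (1-p)*0.000000] = 2.698738
  V(1,0) = exp(-r*dt) * [p*62.825213 + (1-p)*19.411453] = 39.144866
  V(1,1) = exp(-r*dt) * [p*19.411453 + (1-p)*2.698738] = 10.301346
  V(0,0) = exp(-r*dt) * [p*39.144866 + (1-p)*10.301346] = 23.415203

Answer: Price = V(0,0) = 23.4152


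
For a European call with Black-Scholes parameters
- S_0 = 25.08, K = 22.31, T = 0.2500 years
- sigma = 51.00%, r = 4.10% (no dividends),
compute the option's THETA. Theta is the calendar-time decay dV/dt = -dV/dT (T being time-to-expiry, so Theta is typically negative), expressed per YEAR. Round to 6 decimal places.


d1 = 0.6266596366; d2 = 0.3716596366
phi(d1) = 0.3278203011; exp(-qT) = 1.0000000000; exp(-rT) = 0.9898023522
Theta = -S*exp(-qT)*phi(d1)*sigma/(2*sqrt(T)) - r*K*exp(-rT)*N(d2) + q*S*exp(-qT)*N(d1)
N(d1) = 0.7345588163; N(d2) = 0.6449268595; sqrt(T) = 0.5000000000
Term 1 = -25.0800 * 1.0000000000 * 0.3278203011 * 0.5100 / (2 * 0.5000000000) = -4.1930839073
Term 2 = -0.0410 * 22.3100 * 0.9898023522 * 0.6449268595 = -0.5839052406
Term 3 = 0 (no dividend yield, q = 0)
Theta = -4.1930839073 + (-0.5839052406) + (0.0000000000) = -4.776989

Answer: Theta = -4.776989


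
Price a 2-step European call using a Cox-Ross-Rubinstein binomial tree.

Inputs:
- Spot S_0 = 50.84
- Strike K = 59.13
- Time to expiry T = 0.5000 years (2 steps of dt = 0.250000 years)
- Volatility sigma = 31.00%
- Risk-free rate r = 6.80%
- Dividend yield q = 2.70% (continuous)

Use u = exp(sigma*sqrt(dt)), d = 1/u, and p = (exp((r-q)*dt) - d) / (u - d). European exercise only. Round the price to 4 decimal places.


dt = T/N = 0.250000
u = exp(sigma*sqrt(dt)) = 1.167658; d = 1/u = 0.856415
p = (exp((r-q)*dt) - d) / (u - d) = 0.494429
Discount per step: exp(-r*dt) = 0.983144
Stock lattice S(k, i) with i counting down-moves:
  k=0: S(0,0) = 50.8400
  k=1: S(1,0) = 59.3637; S(1,1) = 43.5401
  k=2: S(2,0) = 69.3165; S(2,1) = 50.8400; S(2,2) = 37.2884
Terminal payoffs V(N, i) = max(S_T - K, 0):
  V(2,0) = 10.186533; V(2,1) = 0.000000; V(2,2) = 0.000000
Backward induction: V(k, i) = exp(-r*dt) * [p * V(k+1, i) + (1-p) * V(k+1, i+1)].
  V(1,0) = exp(-r*dt) * [p*10.186533 + (1-p)*0.000000] = 4.951623
  V(1,1) = exp(-r*dt) * [p*0.000000 + (1-p)*0.000000] = 0.000000
  V(0,0) = exp(-r*dt) * [p*4.951623 + (1-p)*0.000000] = 2.406959

Answer: Price = V(0,0) = 2.4070


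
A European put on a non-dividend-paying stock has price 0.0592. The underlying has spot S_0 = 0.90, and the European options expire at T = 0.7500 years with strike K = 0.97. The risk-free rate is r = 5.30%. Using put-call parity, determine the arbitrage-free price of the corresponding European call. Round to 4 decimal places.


Put-call parity: C - P = S_0 * exp(-qT) - K * exp(-rT).
S_0 * exp(-qT) = 0.9000 * 1.00000000 = 0.90000000
K * exp(-rT) = 0.9700 * 0.96102967 = 0.93219878
C = P + S*exp(-qT) - K*exp(-rT)
C = 0.0592 + 0.90000000 - 0.93219878 = 0.0270

Answer: Call price = 0.0270


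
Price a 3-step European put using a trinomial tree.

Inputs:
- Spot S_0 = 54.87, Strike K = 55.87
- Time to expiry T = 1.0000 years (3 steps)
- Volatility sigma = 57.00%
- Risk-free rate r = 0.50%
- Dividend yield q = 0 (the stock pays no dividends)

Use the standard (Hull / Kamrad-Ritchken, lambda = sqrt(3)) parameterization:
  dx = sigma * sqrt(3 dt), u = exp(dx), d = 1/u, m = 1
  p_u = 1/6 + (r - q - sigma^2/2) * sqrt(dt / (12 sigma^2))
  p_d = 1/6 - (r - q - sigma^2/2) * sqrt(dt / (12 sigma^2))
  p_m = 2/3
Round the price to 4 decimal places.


dt = T/N = 0.333333; dx = sigma*sqrt(3*dt) = 0.570000
u = exp(dx) = 1.768267; d = 1/u = 0.565525
p_u = 0.120629, p_m = 0.666667, p_d = 0.212705
Discount per step: exp(-r*dt) = 0.998335
Stock lattice S(k, j) with j the centered position index:
  k=0: S(0,+0) = 54.8700
  k=1: S(1,-1) = 31.0304; S(1,+0) = 54.8700; S(1,+1) = 97.0248
  k=2: S(2,-2) = 17.5485; S(2,-1) = 31.0304; S(2,+0) = 54.8700; S(2,+1) = 97.0248; S(2,+2) = 171.5658
  k=3: S(3,-3) = 9.9241; S(3,-2) = 17.5485; S(3,-1) = 31.0304; S(3,+0) = 54.8700; S(3,+1) = 97.0248; S(3,+2) = 171.5658; S(3,+3) = 303.3741
Terminal payoffs V(N, j) = max(K - S_T, 0):
  V(3,-3) = 45.945894; V(3,-2) = 38.321530; V(3,-1) = 24.839619; V(3,+0) = 1.000000; V(3,+1) = 0.000000; V(3,+2) = 0.000000; V(3,+3) = 0.000000
Backward induction: V(k, j) = exp(-r*dt) * [p_u * V(k+1, j+1) + p_m * V(k+1, j) + p_d * V(k+1, j-1)]
  V(2,-2) = exp(-r*dt) * [p_u*24.839619 + p_m*38.321530 + p_d*45.945894] = 38.253155
  V(2,-1) = exp(-r*dt) * [p_u*1.000000 + p_m*24.839619 + p_d*38.321530] = 24.790192
  V(2,+0) = exp(-r*dt) * [p_u*0.000000 + p_m*1.000000 + p_d*24.839619] = 5.940261
  V(2,+1) = exp(-r*dt) * [p_u*0.000000 + p_m*0.000000 + p_d*1.000000] = 0.212350
  V(2,+2) = exp(-r*dt) * [p_u*0.000000 + p_m*0.000000 + p_d*0.000000] = 0.000000
  V(1,-1) = exp(-r*dt) * [p_u*5.940261 + p_m*24.790192 + p_d*38.253155] = 25.337721
  V(1,+0) = exp(-r*dt) * [p_u*0.212350 + p_m*5.940261 + p_d*24.790192] = 9.243361
  V(1,+1) = exp(-r*dt) * [p_u*0.000000 + p_m*0.212350 + p_d*5.940261] = 1.402748
  V(0,+0) = exp(-r*dt) * [p_u*1.402748 + p_m*9.243361 + p_d*25.337721] = 11.701386

Answer: Price = V(0,0) = 11.7014


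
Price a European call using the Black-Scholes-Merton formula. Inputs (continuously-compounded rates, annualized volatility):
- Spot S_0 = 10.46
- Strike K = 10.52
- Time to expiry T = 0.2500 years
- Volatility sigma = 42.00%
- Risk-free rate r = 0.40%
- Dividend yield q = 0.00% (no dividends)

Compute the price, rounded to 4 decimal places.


Answer: Price = 0.8523

Derivation:
d1 = (ln(S/K) + (r - q + 0.5*sigma^2) * T) / (sigma * sqrt(T)) = 0.08252501
d2 = d1 - sigma * sqrt(T) = -0.12747499
exp(-rT) = 0.99900050; exp(-qT) = 1.00000000
C = S_0 * exp(-qT) * N(d1) - K * exp(-rT) * N(d2)
N(d1) = 0.53288538; N(d2) = 0.44928223
C = 10.4600 * 1.00000000 * 0.53288538 - 10.5200 * 0.99900050 * 0.44928223 = 0.8523


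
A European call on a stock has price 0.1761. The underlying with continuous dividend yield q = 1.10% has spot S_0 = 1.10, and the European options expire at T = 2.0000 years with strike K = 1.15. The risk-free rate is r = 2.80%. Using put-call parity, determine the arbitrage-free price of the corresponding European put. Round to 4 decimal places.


Answer: Put price = 0.1874

Derivation:
Put-call parity: C - P = S_0 * exp(-qT) - K * exp(-rT).
S_0 * exp(-qT) = 1.1000 * 0.97824024 = 1.07606426
K * exp(-rT) = 1.1500 * 0.94553914 = 1.08737001
P = C - S*exp(-qT) + K*exp(-rT)
P = 0.1761 - 1.07606426 + 1.08737001 = 0.1874


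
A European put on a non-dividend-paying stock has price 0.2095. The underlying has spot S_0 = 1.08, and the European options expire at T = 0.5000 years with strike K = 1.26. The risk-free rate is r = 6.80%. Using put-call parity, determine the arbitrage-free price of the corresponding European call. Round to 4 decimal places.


Put-call parity: C - P = S_0 * exp(-qT) - K * exp(-rT).
S_0 * exp(-qT) = 1.0800 * 1.00000000 = 1.08000000
K * exp(-rT) = 1.2600 * 0.96657150 = 1.21788010
C = P + S*exp(-qT) - K*exp(-rT)
C = 0.2095 + 1.08000000 - 1.21788010 = 0.0716

Answer: Call price = 0.0716


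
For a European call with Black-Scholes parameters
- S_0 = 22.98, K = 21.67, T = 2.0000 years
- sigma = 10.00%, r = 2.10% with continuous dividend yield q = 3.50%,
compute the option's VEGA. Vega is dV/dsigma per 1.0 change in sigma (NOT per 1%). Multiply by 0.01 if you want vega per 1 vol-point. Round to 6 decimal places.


Answer: Vega = 11.598274

Derivation:
d1 = 0.2877603352; d2 = 0.1463389789
phi(d1) = 0.3827621357; exp(-qT) = 0.9323938199; exp(-rT) = 0.9588697806
Vega = S * exp(-qT) * phi(d1) * sqrt(T) = 22.9800 * 0.9323938199 * 0.3827621357 * 1.4142135624 = 11.598274


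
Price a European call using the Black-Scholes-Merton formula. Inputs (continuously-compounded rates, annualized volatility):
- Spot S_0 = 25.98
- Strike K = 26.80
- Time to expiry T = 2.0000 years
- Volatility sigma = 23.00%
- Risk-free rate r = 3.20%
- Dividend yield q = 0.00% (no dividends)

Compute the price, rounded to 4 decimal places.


d1 = (ln(S/K) + (r - q + 0.5*sigma^2) * T) / (sigma * sqrt(T)) = 0.26385881
d2 = d1 - sigma * sqrt(T) = -0.06141031
exp(-rT) = 0.93800500; exp(-qT) = 1.00000000
C = S_0 * exp(-qT) * N(d1) - K * exp(-rT) * N(d2)
N(d1) = 0.60405564; N(d2) = 0.47551622
C = 25.9800 * 1.00000000 * 0.60405564 - 26.8000 * 0.93800500 * 0.47551622 = 3.7396

Answer: Price = 3.7396


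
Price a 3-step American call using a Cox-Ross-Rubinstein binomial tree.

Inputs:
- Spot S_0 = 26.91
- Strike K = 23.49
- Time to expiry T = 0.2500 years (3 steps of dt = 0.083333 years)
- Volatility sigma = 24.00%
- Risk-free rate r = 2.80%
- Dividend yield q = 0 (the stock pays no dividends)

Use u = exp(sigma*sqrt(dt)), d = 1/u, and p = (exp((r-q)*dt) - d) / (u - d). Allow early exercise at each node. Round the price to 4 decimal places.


Answer: Price = V(0,0) = 3.7868

Derivation:
dt = T/N = 0.083333
u = exp(sigma*sqrt(dt)) = 1.071738; d = 1/u = 0.933063
p = (exp((r-q)*dt) - d) / (u - d) = 0.499532
Discount per step: exp(-r*dt) = 0.997669
Stock lattice S(k, i) with i counting down-moves:
  k=0: S(0,0) = 26.9100
  k=1: S(1,0) = 28.8405; S(1,1) = 25.1087
  k=2: S(2,0) = 30.9095; S(2,1) = 26.9100; S(2,2) = 23.4280
  k=3: S(3,0) = 33.1268; S(3,1) = 28.8405; S(3,2) = 25.1087; S(3,3) = 21.8599
Terminal payoffs V(N, i) = max(S_T - K, 0):
  V(3,0) = 9.636848; V(3,1) = 5.350481; V(3,2) = 1.618738; V(3,3) = 0.000000
Backward induction: V(k, i) = exp(-r*dt) * [p * V(k+1, i) + (1-p) * V(k+1, i+1)]; then take max(V_cont, immediate exercise) for American.
  V(2,0) = exp(-r*dt) * [p*9.636848 + (1-p)*5.350481] = 7.474198; exercise = 7.419452; V(2,0) = max -> 7.474198
  V(2,1) = exp(-r*dt) * [p*5.350481 + (1-p)*1.618738] = 3.474746; exercise = 3.420000; V(2,1) = max -> 3.474746
  V(2,2) = exp(-r*dt) * [p*1.618738 + (1-p)*0.000000] = 0.806727; exercise = 0.000000; V(2,2) = max -> 0.806727
  V(1,0) = exp(-r*dt) * [p*7.474198 + (1-p)*3.474746] = 5.459846; exercise = 5.350481; V(1,0) = max -> 5.459846
  V(1,1) = exp(-r*dt) * [p*3.474746 + (1-p)*0.806727] = 2.134502; exercise = 1.618738; V(1,1) = max -> 2.134502
  V(0,0) = exp(-r*dt) * [p*5.459846 + (1-p)*2.134502] = 3.786771; exercise = 3.420000; V(0,0) = max -> 3.786771


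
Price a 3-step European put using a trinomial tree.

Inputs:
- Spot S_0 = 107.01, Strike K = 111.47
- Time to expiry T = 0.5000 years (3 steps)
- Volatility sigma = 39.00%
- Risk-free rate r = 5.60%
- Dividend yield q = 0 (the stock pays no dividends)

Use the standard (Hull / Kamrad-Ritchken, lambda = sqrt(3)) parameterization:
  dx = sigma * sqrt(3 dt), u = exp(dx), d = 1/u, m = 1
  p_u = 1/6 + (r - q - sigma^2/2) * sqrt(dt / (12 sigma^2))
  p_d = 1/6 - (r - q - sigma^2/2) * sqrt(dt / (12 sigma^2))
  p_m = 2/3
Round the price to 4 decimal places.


dt = T/N = 0.166667; dx = sigma*sqrt(3*dt) = 0.275772
u = exp(dx) = 1.317547; d = 1/u = 0.758986
p_u = 0.160608, p_m = 0.666667, p_d = 0.172725
Discount per step: exp(-r*dt) = 0.990710
Stock lattice S(k, j) with j the centered position index:
  k=0: S(0,+0) = 107.0100
  k=1: S(1,-1) = 81.2191; S(1,+0) = 107.0100; S(1,+1) = 140.9907
  k=2: S(2,-2) = 61.6442; S(2,-1) = 81.2191; S(2,+0) = 107.0100; S(2,+1) = 140.9907; S(2,+2) = 185.7619
  k=3: S(3,-3) = 46.7871; S(3,-2) = 61.6442; S(3,-1) = 81.2191; S(3,+0) = 107.0100; S(3,+1) = 140.9907; S(3,+2) = 185.7619; S(3,+3) = 244.7500
Terminal payoffs V(N, j) = max(K - S_T, 0):
  V(3,-3) = 64.682908; V(3,-2) = 49.825809; V(3,-1) = 30.250884; V(3,+0) = 4.460000; V(3,+1) = 0.000000; V(3,+2) = 0.000000; V(3,+3) = 0.000000
Backward induction: V(k, j) = exp(-r*dt) * [p_u * V(k+1, j+1) + p_m * V(k+1, j) + p_d * V(k+1, j-1)]
  V(2,-2) = exp(-r*dt) * [p_u*30.250884 + p_m*49.825809 + p_d*64.682908] = 48.790609
  V(2,-1) = exp(-r*dt) * [p_u*4.460000 + p_m*30.250884 + p_d*49.825809] = 29.215794
  V(2,+0) = exp(-r*dt) * [p_u*0.000000 + p_m*4.460000 + p_d*30.250884] = 8.122267
  V(2,+1) = exp(-r*dt) * [p_u*0.000000 + p_m*0.000000 + p_d*4.460000] = 0.763199
  V(2,+2) = exp(-r*dt) * [p_u*0.000000 + p_m*0.000000 + p_d*0.000000] = 0.000000
  V(1,-1) = exp(-r*dt) * [p_u*8.122267 + p_m*29.215794 + p_d*48.790609] = 28.937725
  V(1,+0) = exp(-r*dt) * [p_u*0.763199 + p_m*8.122267 + p_d*29.215794] = 10.485409
  V(1,+1) = exp(-r*dt) * [p_u*0.000000 + p_m*0.763199 + p_d*8.122267] = 1.893962
  V(0,+0) = exp(-r*dt) * [p_u*1.893962 + p_m*10.485409 + p_d*28.937725] = 12.178540

Answer: Price = V(0,0) = 12.1785


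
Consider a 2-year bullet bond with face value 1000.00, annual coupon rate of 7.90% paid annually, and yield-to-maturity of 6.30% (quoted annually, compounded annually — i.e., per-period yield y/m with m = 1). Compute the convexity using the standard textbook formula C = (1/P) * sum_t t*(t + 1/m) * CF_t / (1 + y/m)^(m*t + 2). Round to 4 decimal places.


Coupon per period c = face * coupon_rate / m = 79.000000
Periods per year m = 1; per-period yield y/m = 0.063000
Number of cashflows N = 2
Cashflows (t years, CF_t, discount factor 1/(1+y/m)^(m*t), PV):
  t = 1.0000: CF_t = 79.000000, DF = 0.940734, PV = 74.317968
  t = 2.0000: CF_t = 1079.000000, DF = 0.884980, PV = 954.893453
Price P = sum_t PV_t = 1029.211421
Convexity numerator sum_t t*(t + 1/m) * CF_t / (1+y/m)^(m*t + 2):
  t = 1.0000: term = 131.539835
  t = 2.0000: term = 5070.369822
Convexity = (1/P) * sum = 5201.909657 / 1029.211421 = 5.054267

Answer: Convexity = 5.0543


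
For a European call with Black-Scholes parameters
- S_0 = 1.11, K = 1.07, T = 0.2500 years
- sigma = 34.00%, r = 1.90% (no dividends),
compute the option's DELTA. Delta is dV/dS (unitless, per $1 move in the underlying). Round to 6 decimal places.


Answer: Delta = 0.628859

Derivation:
d1 = 0.3288315697; d2 = 0.1588315697
phi(d1) = 0.3779461198; exp(-qT) = 1.0000000000; exp(-rT) = 0.9952612634
N(d1) = 0.6288585002
Delta = exp(-qT) * N(d1) = 1.0000000000 * 0.6288585002 = 0.628859


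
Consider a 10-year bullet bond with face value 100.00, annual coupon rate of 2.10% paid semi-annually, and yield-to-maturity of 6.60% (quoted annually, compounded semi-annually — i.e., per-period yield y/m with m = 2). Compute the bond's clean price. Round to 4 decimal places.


Coupon per period c = face * coupon_rate / m = 1.050000
Periods per year m = 2; per-period yield y/m = 0.033000
Number of cashflows N = 20
Cashflows (t years, CF_t, discount factor 1/(1+y/m)^(m*t), PV):
  t = 0.5000: CF_t = 1.050000, DF = 0.968054, PV = 1.016457
  t = 1.0000: CF_t = 1.050000, DF = 0.937129, PV = 0.983985
  t = 1.5000: CF_t = 1.050000, DF = 0.907192, PV = 0.952551
  t = 2.0000: CF_t = 1.050000, DF = 0.878211, PV = 0.922121
  t = 2.5000: CF_t = 1.050000, DF = 0.850156, PV = 0.892663
  t = 3.0000: CF_t = 1.050000, DF = 0.822997, PV = 0.864146
  t = 3.5000: CF_t = 1.050000, DF = 0.796705, PV = 0.836541
  t = 4.0000: CF_t = 1.050000, DF = 0.771254, PV = 0.809817
  t = 4.5000: CF_t = 1.050000, DF = 0.746616, PV = 0.783946
  t = 5.0000: CF_t = 1.050000, DF = 0.722764, PV = 0.758903
  t = 5.5000: CF_t = 1.050000, DF = 0.699675, PV = 0.734659
  t = 6.0000: CF_t = 1.050000, DF = 0.677323, PV = 0.711190
  t = 6.5000: CF_t = 1.050000, DF = 0.655686, PV = 0.688470
  t = 7.0000: CF_t = 1.050000, DF = 0.634739, PV = 0.666476
  t = 7.5000: CF_t = 1.050000, DF = 0.614462, PV = 0.645185
  t = 8.0000: CF_t = 1.050000, DF = 0.594833, PV = 0.624574
  t = 8.5000: CF_t = 1.050000, DF = 0.575830, PV = 0.604622
  t = 9.0000: CF_t = 1.050000, DF = 0.557435, PV = 0.585307
  t = 9.5000: CF_t = 1.050000, DF = 0.539627, PV = 0.566609
  t = 10.0000: CF_t = 101.050000, DF = 0.522388, PV = 52.787353
Price P = sum_t PV_t = 67.435576

Answer: Price = 67.4356


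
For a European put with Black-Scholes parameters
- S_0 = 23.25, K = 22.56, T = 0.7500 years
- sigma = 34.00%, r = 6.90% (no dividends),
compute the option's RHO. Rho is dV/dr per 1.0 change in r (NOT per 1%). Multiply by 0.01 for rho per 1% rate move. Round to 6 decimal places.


d1 = 0.4252921887; d2 = 0.1308435514
phi(d1) = 0.3644465943; exp(-qT) = 1.0000000000; exp(-rT) = 0.9495662287
N(-d2) = 0.4479495351
Rho = -K*T*exp(-rT)*N(-d2) = -22.5600 * 0.7500 * 0.9495662287 * 0.4479495351 = -7.197053

Answer: Rho = -7.197053


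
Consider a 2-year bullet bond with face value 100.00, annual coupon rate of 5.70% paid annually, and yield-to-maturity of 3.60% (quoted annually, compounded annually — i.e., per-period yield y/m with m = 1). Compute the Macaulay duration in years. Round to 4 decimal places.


Answer: Macaulay duration = 1.9471 years

Derivation:
Coupon per period c = face * coupon_rate / m = 5.700000
Periods per year m = 1; per-period yield y/m = 0.036000
Number of cashflows N = 2
Cashflows (t years, CF_t, discount factor 1/(1+y/m)^(m*t), PV):
  t = 1.0000: CF_t = 5.700000, DF = 0.965251, PV = 5.501931
  t = 2.0000: CF_t = 105.700000, DF = 0.931709, PV = 98.481686
Price P = sum_t PV_t = 103.983617
Macaulay numerator sum_t t * PV_t:
  t * PV_t at t = 1.0000: 5.501931
  t * PV_t at t = 2.0000: 196.963373
Macaulay duration D = (sum_t t * PV_t) / P = 202.465303 / 103.983617 = 1.947088


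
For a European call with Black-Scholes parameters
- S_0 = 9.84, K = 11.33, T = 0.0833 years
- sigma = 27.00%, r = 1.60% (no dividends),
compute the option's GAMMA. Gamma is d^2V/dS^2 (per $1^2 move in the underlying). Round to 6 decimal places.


d1 = -1.7533051627; d2 = -1.8312318590
phi(d1) = 0.0857792597; exp(-qT) = 1.0000000000; exp(-rT) = 0.9986680878
Gamma = exp(-qT) * phi(d1) / (S * sigma * sqrt(T)) = 1.0000000000 * 0.0857792597 / (9.8400 * 0.2700 * 0.2886173938) = 0.111867

Answer: Gamma = 0.111867


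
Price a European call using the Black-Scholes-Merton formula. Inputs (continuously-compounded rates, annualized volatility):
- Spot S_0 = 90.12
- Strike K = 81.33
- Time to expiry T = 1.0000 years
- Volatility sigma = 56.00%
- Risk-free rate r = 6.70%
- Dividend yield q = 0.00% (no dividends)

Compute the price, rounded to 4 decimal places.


d1 = (ln(S/K) + (r - q + 0.5*sigma^2) * T) / (sigma * sqrt(T)) = 0.58290565
d2 = d1 - sigma * sqrt(T) = 0.02290565
exp(-rT) = 0.93519520; exp(-qT) = 1.00000000
C = S_0 * exp(-qT) * N(d1) - K * exp(-rT) * N(d2)
N(d1) = 0.72002159; N(d2) = 0.50913723
C = 90.1200 * 1.00000000 * 0.72002159 - 81.3300 * 0.93519520 * 0.50913723 = 26.1637

Answer: Price = 26.1637
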